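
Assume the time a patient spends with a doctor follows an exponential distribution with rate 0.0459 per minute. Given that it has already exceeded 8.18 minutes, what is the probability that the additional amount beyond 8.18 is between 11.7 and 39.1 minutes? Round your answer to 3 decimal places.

0.418

Memoryless: the residual past 8.18 is again Exp(λ).
P(11.7 < residual < 39.1) = e^(−λ·11.7) − e^(−λ·39.1) = 0.58448 − 0.16618 ≈ 0.418.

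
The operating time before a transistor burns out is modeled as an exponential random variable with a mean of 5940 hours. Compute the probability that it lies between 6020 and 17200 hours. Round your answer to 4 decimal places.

0.3077

The rate is λ = 1/5940 = 0.00016835 per hour.
P(6020 < X < 17200) = e^(−λ·6020) − e^(−λ·17200) = 0.36296 − 0.05526 ≈ 0.3077.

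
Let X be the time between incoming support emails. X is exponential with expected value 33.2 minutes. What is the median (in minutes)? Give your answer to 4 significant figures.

23.01

The rate is λ = 1/33.2 = 0.0301205 per minute.
Set 1 − e^(−λt) = 0.5, so t = −ln(0.5)/λ = 0.69315/0.0301205 ≈ 23.0125 minutes.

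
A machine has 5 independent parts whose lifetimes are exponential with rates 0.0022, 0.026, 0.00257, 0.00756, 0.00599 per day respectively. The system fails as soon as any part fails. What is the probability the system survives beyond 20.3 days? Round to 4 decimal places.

The time to first failure is exponential with rate Σλ = 0.0022 + 0.026 + 0.00257 + 0.00756 + 0.00599 = 0.04432.
P(min > 20.3) = e^(−0.04432·20.3) = e^(−0.8997) ≈ 0.4067.

0.4067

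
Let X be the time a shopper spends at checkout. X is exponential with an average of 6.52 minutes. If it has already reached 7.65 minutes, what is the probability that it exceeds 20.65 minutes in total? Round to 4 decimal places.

0.1362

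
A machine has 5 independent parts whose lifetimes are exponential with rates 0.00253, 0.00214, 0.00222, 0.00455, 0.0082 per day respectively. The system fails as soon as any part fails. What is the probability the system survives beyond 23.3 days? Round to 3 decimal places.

0.633

The time to first failure is exponential with rate Σλ = 0.00253 + 0.00214 + 0.00222 + 0.00455 + 0.0082 = 0.01964.
P(min > 23.3) = e^(−0.01964·23.3) = e^(−0.45761) ≈ 0.633.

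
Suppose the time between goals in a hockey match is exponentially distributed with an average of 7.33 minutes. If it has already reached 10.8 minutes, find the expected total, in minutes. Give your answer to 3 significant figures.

The rate is λ = 1/7.33 = 0.136426 per minute.
By memorylessness, E[X | X > 10.8] = 10.8 + 1/λ = 10.8 + 7.33 = 18.13 minutes.

18.1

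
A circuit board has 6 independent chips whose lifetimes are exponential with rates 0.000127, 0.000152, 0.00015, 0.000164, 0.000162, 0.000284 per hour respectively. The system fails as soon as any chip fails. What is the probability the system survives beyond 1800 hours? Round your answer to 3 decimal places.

0.154

The time to first failure is exponential with rate Σλ = 0.000127 + 0.000152 + 0.00015 + 0.000164 + 0.000162 + 0.000284 = 0.001039.
P(min > 1800) = e^(−0.001039·1800) = e^(−1.8702) ≈ 0.154.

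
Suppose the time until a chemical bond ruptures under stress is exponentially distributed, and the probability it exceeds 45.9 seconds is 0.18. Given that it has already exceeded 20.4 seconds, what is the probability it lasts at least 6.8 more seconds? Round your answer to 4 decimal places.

0.7757

From e^(−λ·45.9) = 0.18, λ = −ln(0.18)/45.9 = 0.0373594.
Memoryless: P(X > 20.4+6.8 | X > 20.4) = P(X > 6.8) = e^(−0.0373594·6.8) ≈ 0.7757.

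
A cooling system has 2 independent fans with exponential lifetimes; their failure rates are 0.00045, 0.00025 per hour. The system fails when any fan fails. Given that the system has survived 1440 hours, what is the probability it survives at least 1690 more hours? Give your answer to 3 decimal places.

Time to first failure ~ Exp(Σλ) with Σλ = 0.0007.
By memorylessness, P(T > 1440+1690 | T > 1440) = P(T > 1690) = e^(−0.0007·1690) ≈ 0.306.

0.306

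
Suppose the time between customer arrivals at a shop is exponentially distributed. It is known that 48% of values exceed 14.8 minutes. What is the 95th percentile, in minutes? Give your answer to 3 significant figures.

60.4

e^(−λ·14.8) = 0.48 ⇒ λ = −ln(0.48)/14.8 = 0.0495925.
95th percentile: 1 − e^(−λt) = 0.95, t = −ln(0.05)/λ = 60.4069 minutes.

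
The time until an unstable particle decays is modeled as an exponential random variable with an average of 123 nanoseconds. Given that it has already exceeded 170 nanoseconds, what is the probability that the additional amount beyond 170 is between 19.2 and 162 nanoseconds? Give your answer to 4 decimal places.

The rate is λ = 1/123 = 0.00813008 per nanosecond.
Memoryless: the residual past 170 is again Exp(λ).
P(19.2 < residual < 162) = e^(−λ·19.2) − e^(−λ·162) = 0.85548 − 0.26792 ≈ 0.5876.

0.5876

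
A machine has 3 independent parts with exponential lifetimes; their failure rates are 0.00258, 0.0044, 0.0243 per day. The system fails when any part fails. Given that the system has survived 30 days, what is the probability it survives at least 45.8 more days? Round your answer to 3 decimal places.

0.239

Time to first failure ~ Exp(Σλ) with Σλ = 0.03128.
By memorylessness, P(T > 30+45.8 | T > 30) = P(T > 45.8) = e^(−0.03128·45.8) ≈ 0.239.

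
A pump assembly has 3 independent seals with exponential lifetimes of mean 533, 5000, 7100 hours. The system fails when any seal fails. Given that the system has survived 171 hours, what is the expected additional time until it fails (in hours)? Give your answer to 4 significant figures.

451.1

First-failure rate Σλ = 1/533 + 1/5000 + 1/7100 = 0.00221702.
By memorylessness the expected residual is 1/Σλ = 451.056 hours, regardless of the 171 already elapsed.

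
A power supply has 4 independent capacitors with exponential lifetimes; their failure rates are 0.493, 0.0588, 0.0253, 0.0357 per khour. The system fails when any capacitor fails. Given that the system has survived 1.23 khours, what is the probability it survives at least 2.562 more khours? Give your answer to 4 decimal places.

0.2080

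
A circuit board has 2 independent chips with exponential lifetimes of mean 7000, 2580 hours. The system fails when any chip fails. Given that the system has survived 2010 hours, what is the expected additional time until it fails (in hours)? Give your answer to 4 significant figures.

1885

First-failure rate Σλ = 1/7000 + 1/2580 = 0.000530454.
By memorylessness the expected residual is 1/Σλ = 1885.18 hours, regardless of the 2010 already elapsed.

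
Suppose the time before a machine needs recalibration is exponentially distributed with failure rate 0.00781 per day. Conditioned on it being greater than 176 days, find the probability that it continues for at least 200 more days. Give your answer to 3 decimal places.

By the memoryless property, P(X > 176+200 | X > 176) = P(X > 200).
P(X > 200) = e^(−1.562) ≈ 0.210.

0.210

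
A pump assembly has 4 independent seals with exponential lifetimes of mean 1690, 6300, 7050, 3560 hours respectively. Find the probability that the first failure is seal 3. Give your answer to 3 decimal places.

Rates: λ_i = 1/mean_i → 0.000591716, 0.00015873, 0.000141844, 0.000280899; Σλ = 0.00117319.
P(seal 3 first) = λ_3/Σλ = 0.000141844/0.00117319 ≈ 0.121.

0.121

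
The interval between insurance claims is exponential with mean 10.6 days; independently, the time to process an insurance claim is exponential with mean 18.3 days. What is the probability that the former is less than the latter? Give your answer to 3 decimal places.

0.633

λ_1 = 1/10.6 = 0.0943396, λ_2 = 1/18.3 = 0.0546448.
For independent exponentials, P(the former < the latter) = λ_1/(λ_1+λ_2) = 0.0943396/0.148984 ≈ 0.633.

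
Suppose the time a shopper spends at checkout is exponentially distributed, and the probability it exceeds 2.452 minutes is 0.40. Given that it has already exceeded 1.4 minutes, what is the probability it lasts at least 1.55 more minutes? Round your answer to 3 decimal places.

0.560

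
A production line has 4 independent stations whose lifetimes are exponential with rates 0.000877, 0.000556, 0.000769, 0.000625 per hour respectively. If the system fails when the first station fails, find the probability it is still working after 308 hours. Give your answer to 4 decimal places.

The time to first failure is exponential with rate Σλ = 0.000877 + 0.000556 + 0.000769 + 0.000625 = 0.002827.
P(min > 308) = e^(−0.002827·308) = e^(−0.87072) ≈ 0.4187.

0.4187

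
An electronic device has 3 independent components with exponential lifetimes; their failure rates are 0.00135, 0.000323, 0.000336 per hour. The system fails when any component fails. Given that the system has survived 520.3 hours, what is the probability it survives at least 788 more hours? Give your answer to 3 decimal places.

Time to first failure ~ Exp(Σλ) with Σλ = 0.002009.
By memorylessness, P(T > 520.3+788 | T > 520.3) = P(T > 788) = e^(−0.002009·788) ≈ 0.205.

0.205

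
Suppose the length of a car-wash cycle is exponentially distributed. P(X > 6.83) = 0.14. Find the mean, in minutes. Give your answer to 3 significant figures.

e^(−λ·6.83) = 0.14 ⇒ λ = −ln(0.14)/6.83 = 0.287864.
Mean = 1/λ = 3.47386 minutes.

3.47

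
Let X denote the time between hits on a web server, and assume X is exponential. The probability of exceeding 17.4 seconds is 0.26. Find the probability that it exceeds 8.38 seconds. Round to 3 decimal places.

0.523

e^(−λ·17.4) = 0.26 ⇒ λ = −ln(0.26)/17.4 = 0.077418.
P(X > 8.38) = e^(−0.077418·8.38) = e^(−0.64876) ≈ 0.523.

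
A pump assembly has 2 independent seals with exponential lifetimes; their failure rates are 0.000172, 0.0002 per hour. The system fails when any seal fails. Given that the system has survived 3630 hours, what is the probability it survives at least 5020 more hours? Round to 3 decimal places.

Time to first failure ~ Exp(Σλ) with Σλ = 0.000372.
By memorylessness, P(T > 3630+5020 | T > 3630) = P(T > 5020) = e^(−0.000372·5020) ≈ 0.155.

0.155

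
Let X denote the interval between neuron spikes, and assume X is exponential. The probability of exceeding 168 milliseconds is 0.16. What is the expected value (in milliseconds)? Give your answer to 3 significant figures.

91.7

e^(−λ·168) = 0.16 ⇒ λ = −ln(0.16)/168 = 0.0109082.
Mean = 1/λ = 91.674 milliseconds.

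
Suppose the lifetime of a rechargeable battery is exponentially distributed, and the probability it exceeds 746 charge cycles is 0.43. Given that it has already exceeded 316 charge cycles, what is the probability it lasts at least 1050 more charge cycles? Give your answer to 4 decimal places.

From e^(−λ·746) = 0.43, λ = −ln(0.43)/746 = 0.00113133.
Memoryless: P(X > 316+1050 | X > 316) = P(X > 1050) = e^(−0.00113133·1050) ≈ 0.3049.

0.3049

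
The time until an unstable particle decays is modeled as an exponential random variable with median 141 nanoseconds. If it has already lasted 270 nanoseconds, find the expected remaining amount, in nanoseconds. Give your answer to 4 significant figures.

203.4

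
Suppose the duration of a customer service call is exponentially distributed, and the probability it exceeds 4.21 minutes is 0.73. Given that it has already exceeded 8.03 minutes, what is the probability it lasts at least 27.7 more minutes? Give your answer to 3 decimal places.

From e^(−λ·4.21) = 0.73, λ = −ln(0.73)/4.21 = 0.0747531.
Memoryless: P(X > 8.03+27.7 | X > 8.03) = P(X > 27.7) = e^(−0.0747531·27.7) ≈ 0.126.

0.126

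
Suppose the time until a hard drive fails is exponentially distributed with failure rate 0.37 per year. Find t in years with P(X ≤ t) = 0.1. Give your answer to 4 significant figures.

Set 1 − e^(−λt) = 0.1, so t = −ln(0.9)/λ = 0.10536/0.37 ≈ 0.284758 years.

0.2848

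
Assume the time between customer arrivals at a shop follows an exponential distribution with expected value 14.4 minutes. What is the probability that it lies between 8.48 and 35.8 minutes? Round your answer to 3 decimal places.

0.472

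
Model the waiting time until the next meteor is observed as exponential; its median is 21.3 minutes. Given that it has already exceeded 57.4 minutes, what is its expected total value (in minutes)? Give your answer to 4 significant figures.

For an exponential, median = ln(2)/λ, so λ = ln 2 / 21.3 = 0.0325421 per minute.
By memorylessness, E[X | X > 57.4] = 57.4 + 1/λ = 57.4 + 30.7294 = 88.1294 minutes.

88.13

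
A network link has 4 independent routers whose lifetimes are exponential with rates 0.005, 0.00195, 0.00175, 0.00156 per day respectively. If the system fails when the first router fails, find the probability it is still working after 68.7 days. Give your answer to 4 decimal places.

The time to first failure is exponential with rate Σλ = 0.005 + 0.00195 + 0.00175 + 0.00156 = 0.01026.
P(min > 68.7) = e^(−0.01026·68.7) = e^(−0.70486) ≈ 0.4942.

0.4942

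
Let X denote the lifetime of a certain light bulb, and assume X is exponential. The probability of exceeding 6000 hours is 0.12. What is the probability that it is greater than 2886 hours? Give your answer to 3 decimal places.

0.361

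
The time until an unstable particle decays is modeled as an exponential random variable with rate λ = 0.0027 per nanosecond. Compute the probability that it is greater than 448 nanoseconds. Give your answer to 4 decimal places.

P(X > 448) = e^(−λ·448) = e^(−1.2096) ≈ 0.2983.

0.2983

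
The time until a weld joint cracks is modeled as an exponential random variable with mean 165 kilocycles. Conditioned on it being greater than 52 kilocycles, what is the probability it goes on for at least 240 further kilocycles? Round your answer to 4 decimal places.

The rate is λ = 1/165 = 0.00606061 per kilocycle.
The exponential is memoryless, so the remaining time is again Exp(λ): the condition X > 52 is irrelevant.
P(X > 240) = e^(−1.4545) ≈ 0.2335.

0.2335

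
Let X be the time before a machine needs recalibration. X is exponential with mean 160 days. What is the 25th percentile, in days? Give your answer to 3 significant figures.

46.0

The rate is λ = 1/160 = 0.00625 per day.
Set 1 − e^(−λt) = 0.25, so t = −ln(0.75)/λ = 0.28768/0.00625 ≈ 46.0291 days.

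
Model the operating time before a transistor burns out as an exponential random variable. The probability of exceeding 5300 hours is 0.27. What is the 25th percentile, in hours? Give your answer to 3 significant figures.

1160

e^(−λ·5300) = 0.27 ⇒ λ = −ln(0.27)/5300 = 0.000247044.
25th percentile: 1 − e^(−λt) = 0.25, t = −ln(0.75)/λ = 1164.5 hours.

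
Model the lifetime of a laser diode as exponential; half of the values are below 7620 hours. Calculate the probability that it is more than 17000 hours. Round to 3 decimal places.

0.213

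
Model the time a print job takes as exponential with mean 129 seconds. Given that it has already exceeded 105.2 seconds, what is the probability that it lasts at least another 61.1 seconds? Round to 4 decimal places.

0.6227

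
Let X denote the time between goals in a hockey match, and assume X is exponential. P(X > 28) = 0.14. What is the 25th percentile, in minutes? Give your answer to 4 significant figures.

4.097

e^(−λ·28) = 0.14 ⇒ λ = −ln(0.14)/28 = 0.0702183.
25th percentile: 1 − e^(−λt) = 0.25, t = −ln(0.75)/λ = 4.09697 minutes.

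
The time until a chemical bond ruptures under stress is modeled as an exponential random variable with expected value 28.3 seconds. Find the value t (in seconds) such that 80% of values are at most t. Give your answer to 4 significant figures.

The rate is λ = 1/28.3 = 0.0353357 per second.
Set 1 − e^(−λt) = 0.8, so t = −ln(0.2)/λ = 1.6094/0.0353357 ≈ 45.5471 seconds.

45.55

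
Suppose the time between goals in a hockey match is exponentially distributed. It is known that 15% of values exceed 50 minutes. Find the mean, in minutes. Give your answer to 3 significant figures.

26.4

e^(−λ·50) = 0.15 ⇒ λ = −ln(0.15)/50 = 0.0379424.
Mean = 1/λ = 26.3557 minutes.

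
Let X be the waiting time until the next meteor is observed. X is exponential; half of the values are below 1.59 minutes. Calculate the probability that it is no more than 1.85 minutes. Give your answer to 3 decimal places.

0.554

For an exponential, median = ln(2)/λ, so λ = ln 2 / 1.59 = 0.435942 per minute.
P(X ≤ 1.85) = 1 − e^(−λ·1.85) = 1 − e^(−0.80649) ≈ 0.554.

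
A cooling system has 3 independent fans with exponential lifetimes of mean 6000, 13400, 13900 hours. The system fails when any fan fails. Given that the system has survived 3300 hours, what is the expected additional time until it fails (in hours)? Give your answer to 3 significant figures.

3190

First-failure rate Σλ = 1/6000 + 1/13400 + 1/13900 = 0.000313236.
By memorylessness the expected residual is 1/Σλ = 3192.48 hours, regardless of the 3300 already elapsed.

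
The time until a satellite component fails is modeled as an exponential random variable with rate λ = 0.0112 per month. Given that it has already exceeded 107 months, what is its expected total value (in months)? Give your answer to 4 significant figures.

196.3

By memorylessness, E[X | X > 107] = 107 + 1/λ = 107 + 89.2857 = 196.286 months.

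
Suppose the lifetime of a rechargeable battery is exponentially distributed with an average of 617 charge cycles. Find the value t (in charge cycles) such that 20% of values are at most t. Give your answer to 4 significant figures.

137.7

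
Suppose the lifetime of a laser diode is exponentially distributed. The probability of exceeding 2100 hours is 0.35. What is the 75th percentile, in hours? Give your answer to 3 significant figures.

2770

e^(−λ·2100) = 0.35 ⇒ λ = −ln(0.35)/2100 = 0.000499915.
75th percentile: 1 − e^(−λt) = 0.75, t = −ln(0.25)/λ = 2773.06 hours.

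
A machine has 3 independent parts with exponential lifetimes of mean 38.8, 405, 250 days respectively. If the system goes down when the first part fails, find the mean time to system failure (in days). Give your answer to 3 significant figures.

The first failure time is exponential with rate Σλ_i = 1/38.8 + 1/405 + 1/250 = 0.0322423 per day.
E[min] = 1/Σλ = 1/0.0322423 = 31.0151 days.

31.0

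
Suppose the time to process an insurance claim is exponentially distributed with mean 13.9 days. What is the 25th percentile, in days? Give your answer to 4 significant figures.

3.999

The rate is λ = 1/13.9 = 0.0719424 per day.
Set 1 − e^(−λt) = 0.25, so t = −ln(0.75)/λ = 0.28768/0.0719424 ≈ 3.99878 days.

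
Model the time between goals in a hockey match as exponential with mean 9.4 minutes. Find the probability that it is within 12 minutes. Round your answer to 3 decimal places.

The rate is λ = 1/9.4 = 0.106383 per minute.
P(X ≤ 12) = 1 − e^(−λ·12) = 1 − e^(−1.2766) ≈ 0.721.

0.721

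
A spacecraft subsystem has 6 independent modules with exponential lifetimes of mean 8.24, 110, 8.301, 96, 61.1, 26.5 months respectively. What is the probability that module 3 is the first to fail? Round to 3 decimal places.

0.382

Rates: λ_i = 1/mean_i → 0.121359, 0.00909091, 0.120467, 0.0104167, 0.0163666, 0.0377358; Σλ = 0.315437.
P(module 3 first) = λ_3/Σλ = 0.120467/0.315437 ≈ 0.382.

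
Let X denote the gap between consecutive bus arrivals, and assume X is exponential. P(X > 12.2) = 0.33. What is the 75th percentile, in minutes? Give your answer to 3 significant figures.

15.3

e^(−λ·12.2) = 0.33 ⇒ λ = −ln(0.33)/12.2 = 0.090874.
75th percentile: 1 − e^(−λt) = 0.75, t = −ln(0.25)/λ = 15.2551 minutes.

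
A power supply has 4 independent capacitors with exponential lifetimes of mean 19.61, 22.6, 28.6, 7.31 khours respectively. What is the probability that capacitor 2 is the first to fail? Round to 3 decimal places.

Rates: λ_i = 1/mean_i → 0.0509944, 0.0442478, 0.034965, 0.136799; Σλ = 0.267006.
P(capacitor 2 first) = λ_2/Σλ = 0.0442478/0.267006 ≈ 0.166.

0.166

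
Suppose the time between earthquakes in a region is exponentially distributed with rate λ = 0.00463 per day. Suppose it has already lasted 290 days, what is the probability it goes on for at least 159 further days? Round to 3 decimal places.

The exponential is memoryless, so the remaining time is again Exp(λ): the condition X > 290 is irrelevant.
P(X > 159) = e^(−0.73617) ≈ 0.479.

0.479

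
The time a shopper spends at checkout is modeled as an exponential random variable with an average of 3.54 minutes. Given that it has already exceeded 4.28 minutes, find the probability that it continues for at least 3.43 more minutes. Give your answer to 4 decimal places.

0.3795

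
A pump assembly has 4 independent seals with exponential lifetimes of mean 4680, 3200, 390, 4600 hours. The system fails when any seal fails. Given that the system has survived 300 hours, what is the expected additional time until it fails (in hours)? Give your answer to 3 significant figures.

First-failure rate Σλ = 1/4680 + 1/3200 + 1/390 + 1/4600 = 0.00330767.
By memorylessness the expected residual is 1/Σλ = 302.328 hours, regardless of the 300 already elapsed.

302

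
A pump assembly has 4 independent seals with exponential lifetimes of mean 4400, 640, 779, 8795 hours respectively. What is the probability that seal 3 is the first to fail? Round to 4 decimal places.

Rates: λ_i = 1/mean_i → 0.000227273, 0.0015625, 0.0012837, 0.000113701; Σλ = 0.00318717.
P(seal 3 first) = λ_3/Σλ = 0.0012837/0.00318717 ≈ 0.4028.

0.4028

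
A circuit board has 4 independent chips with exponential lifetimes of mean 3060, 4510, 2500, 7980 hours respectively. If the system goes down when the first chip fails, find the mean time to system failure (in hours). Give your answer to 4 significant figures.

The first failure time is exponential with rate Σλ_i = 1/3060 + 1/4510 + 1/2500 + 1/7980 = 0.00107384 per hour.
E[min] = 1/Σλ = 1/0.00107384 = 931.237 hours.

931.2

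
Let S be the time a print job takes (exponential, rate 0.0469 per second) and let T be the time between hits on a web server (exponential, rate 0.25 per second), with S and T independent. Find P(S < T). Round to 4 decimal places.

0.1580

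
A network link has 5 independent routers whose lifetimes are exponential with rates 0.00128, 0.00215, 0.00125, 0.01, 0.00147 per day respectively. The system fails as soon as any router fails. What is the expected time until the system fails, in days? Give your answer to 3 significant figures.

61.9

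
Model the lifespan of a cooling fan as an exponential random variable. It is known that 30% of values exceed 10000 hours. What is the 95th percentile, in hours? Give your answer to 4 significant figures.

24880

e^(−λ·10000) = 0.30 ⇒ λ = −ln(0.30)/10000 = 0.000120397.
95th percentile: 1 − e^(−λt) = 0.95, t = −ln(0.05)/λ = 24882.1 hours.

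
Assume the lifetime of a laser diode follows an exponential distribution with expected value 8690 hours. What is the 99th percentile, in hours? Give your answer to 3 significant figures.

40000

The rate is λ = 1/8690 = 0.000115075 per hour.
Set 1 − e^(−λt) = 0.99, so t = −ln(0.01)/λ = 4.6052/0.000115075 ≈ 40018.9 hours.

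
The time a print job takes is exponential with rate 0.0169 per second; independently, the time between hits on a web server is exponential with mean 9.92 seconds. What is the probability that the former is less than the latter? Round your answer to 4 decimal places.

0.1436

λ_1 = 0.0169, λ_2 = 1/9.92 = 0.100806.
For independent exponentials, P(the former < the latter) = λ_1/(λ_1+λ_2) = 0.0169/0.117706 ≈ 0.1436.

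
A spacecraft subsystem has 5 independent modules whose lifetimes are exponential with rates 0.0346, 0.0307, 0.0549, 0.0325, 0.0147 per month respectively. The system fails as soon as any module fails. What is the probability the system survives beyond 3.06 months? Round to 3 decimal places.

0.599

The time to first failure is exponential with rate Σλ = 0.0346 + 0.0307 + 0.0549 + 0.0325 + 0.0147 = 0.1674.
P(min > 3.06) = e^(−0.1674·3.06) = e^(−0.51224) ≈ 0.599.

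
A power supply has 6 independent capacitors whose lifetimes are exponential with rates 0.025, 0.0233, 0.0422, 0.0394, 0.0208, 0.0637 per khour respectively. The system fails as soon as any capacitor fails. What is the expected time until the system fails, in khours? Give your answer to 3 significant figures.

The time to first failure is exponential with rate Σλ = 0.025 + 0.0233 + 0.0422 + 0.0394 + 0.0208 + 0.0637 = 0.2144.
E[min] = 1/Σλ = 1/0.2144 = 4.66418 khours.

4.66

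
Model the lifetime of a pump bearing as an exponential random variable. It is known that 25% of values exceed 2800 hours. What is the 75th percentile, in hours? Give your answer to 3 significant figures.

e^(−λ·2800) = 0.25 ⇒ λ = −ln(0.25)/2800 = 0.000495105.
75th percentile: 1 − e^(−λt) = 0.75, t = −ln(0.25)/λ = 2800 hours.

2800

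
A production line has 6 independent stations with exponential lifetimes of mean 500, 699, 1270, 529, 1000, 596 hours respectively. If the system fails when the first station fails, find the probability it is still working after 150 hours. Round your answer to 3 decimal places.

0.268

The first failure time is exponential with rate Σλ_i = 1/500 + 1/699 + 1/1270 + 1/529 + 1/1000 + 1/596 = 0.00878623 per hour.
P(min > 150) = e^(−0.00878623·150) = e^(−1.3179) ≈ 0.268.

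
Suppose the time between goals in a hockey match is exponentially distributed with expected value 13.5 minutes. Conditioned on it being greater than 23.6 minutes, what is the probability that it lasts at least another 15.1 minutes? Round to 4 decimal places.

0.3268

The rate is λ = 1/13.5 = 0.0740741 per minute.
P(X > s+t | X > s) = e^(−λ(s+t))/e^(−λs) = e^(−λt), independent of s = 23.6.
P(X > 15.1) = e^(−1.1185) ≈ 0.3268.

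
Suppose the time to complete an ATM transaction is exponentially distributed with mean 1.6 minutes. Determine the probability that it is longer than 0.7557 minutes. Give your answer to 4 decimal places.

The rate is λ = 1/1.6 = 0.625 per minute.
P(X > 0.7557) = e^(−λ·0.7557) = e^(−0.47231) ≈ 0.6236.

0.6236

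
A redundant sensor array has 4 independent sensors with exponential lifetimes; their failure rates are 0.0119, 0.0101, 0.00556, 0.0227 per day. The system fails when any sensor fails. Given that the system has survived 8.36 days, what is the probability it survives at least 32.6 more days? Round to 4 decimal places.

Time to first failure ~ Exp(Σλ) with Σλ = 0.05026.
By memorylessness, P(T > 8.36+32.6 | T > 8.36) = P(T > 32.6) = e^(−0.05026·32.6) ≈ 0.1943.

0.1943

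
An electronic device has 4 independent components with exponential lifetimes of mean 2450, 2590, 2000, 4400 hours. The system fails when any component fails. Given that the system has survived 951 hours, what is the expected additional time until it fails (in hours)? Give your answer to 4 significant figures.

657.2

First-failure rate Σλ = 1/2450 + 1/2590 + 1/2000 + 1/4400 = 0.00152154.
By memorylessness the expected residual is 1/Σλ = 657.23 hours, regardless of the 951 already elapsed.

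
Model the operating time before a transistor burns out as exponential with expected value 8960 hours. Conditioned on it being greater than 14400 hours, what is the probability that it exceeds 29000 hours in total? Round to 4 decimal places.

0.1960

The rate is λ = 1/8960 = 0.000111607 per hour.
P(X > s+t | X > s) = e^(−λ(s+t))/e^(−λs) = e^(−λt), independent of s = 14400.
P(X > 14600) = e^(−1.6295) ≈ 0.1960.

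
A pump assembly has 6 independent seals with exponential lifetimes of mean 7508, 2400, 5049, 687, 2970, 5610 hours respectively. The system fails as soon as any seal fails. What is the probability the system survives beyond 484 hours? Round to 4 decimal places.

0.2683

The first failure time is exponential with rate Σλ_i = 1/7508 + 1/2400 + 1/5049 + 1/687 + 1/2970 + 1/5610 = 0.00271847 per hour.
P(min > 484) = e^(−0.00271847·484) = e^(−1.3157) ≈ 0.2683.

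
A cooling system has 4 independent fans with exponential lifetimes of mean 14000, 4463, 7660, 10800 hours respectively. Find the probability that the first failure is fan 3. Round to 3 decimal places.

0.252

Rates: λ_i = 1/mean_i → 0.0000714286, 0.000224065, 0.000130548, 0.0000925926; Σλ = 0.000518634.
P(fan 3 first) = λ_3/Σλ = 0.000130548/0.000518634 ≈ 0.252.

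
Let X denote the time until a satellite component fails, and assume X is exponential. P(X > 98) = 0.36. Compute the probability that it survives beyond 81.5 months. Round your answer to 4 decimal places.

0.4276

e^(−λ·98) = 0.36 ⇒ λ = −ln(0.36)/98 = 0.010425.
P(X > 81.5) = e^(−0.010425·81.5) = e^(−0.84964) ≈ 0.4276.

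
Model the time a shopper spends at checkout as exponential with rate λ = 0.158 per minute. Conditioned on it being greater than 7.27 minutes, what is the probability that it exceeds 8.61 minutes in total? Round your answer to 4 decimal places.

0.8092

By the memoryless property, P(X > 7.27+1.34 | X > 7.27) = P(X > 1.34).
P(X > 1.34) = e^(−0.21172) ≈ 0.8092.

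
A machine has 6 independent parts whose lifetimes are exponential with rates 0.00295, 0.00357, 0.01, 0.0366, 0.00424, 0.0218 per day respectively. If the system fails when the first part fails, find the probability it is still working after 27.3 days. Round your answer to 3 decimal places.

0.115

The time to first failure is exponential with rate Σλ = 0.00295 + 0.00357 + 0.01 + 0.0366 + 0.00424 + 0.0218 = 0.07916.
P(min > 27.3) = e^(−0.07916·27.3) = e^(−2.1611) ≈ 0.115.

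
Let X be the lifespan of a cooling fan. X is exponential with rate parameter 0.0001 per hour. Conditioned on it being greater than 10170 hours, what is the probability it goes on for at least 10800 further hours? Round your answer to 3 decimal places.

0.340

By the memoryless property, P(X > 10170+10800 | X > 10170) = P(X > 10800).
P(X > 10800) = e^(−1.08) ≈ 0.340.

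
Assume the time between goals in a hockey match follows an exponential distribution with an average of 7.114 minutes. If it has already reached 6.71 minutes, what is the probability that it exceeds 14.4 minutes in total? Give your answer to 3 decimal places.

0.339

The rate is λ = 1/7.114 = 0.140568 per minute.
The exponential is memoryless, so the remaining time is again Exp(λ): the condition X > 6.71 is irrelevant.
P(X > 7.69) = e^(−1.081) ≈ 0.339.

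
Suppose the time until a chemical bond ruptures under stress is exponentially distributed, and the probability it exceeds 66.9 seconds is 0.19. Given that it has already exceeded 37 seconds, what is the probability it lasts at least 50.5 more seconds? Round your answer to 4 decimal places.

From e^(−λ·66.9) = 0.19, λ = −ln(0.19)/66.9 = 0.0248241.
Memoryless: P(X > 37+50.5 | X > 37) = P(X > 50.5) = e^(−0.0248241·50.5) ≈ 0.2855.

0.2855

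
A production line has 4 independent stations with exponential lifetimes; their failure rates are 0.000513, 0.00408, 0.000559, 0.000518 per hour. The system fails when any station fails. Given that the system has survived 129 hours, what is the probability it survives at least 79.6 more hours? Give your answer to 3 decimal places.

Time to first failure ~ Exp(Σλ) with Σλ = 0.00567.
By memorylessness, P(T > 129+79.6 | T > 129) = P(T > 79.6) = e^(−0.00567·79.6) ≈ 0.637.

0.637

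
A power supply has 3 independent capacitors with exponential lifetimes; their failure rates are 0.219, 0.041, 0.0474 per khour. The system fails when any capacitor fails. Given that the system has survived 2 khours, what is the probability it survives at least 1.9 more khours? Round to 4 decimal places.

Time to first failure ~ Exp(Σλ) with Σλ = 0.3074.
By memorylessness, P(T > 2+1.9 | T > 2) = P(T > 1.9) = e^(−0.3074·1.9) ≈ 0.5576.

0.5576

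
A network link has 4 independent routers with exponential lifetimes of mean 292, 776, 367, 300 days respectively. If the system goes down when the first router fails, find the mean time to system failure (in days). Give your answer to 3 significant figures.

92.8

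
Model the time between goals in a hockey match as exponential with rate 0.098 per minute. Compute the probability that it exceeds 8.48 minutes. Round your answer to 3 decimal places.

P(X > 8.48) = e^(−λ·8.48) = e^(−0.83104) ≈ 0.436.

0.436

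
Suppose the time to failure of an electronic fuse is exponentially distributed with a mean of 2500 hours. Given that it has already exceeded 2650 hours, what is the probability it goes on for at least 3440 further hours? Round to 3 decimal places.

0.253

The rate is λ = 1/2500 = 0.0004 per hour.
The exponential is memoryless, so the remaining time is again Exp(λ): the condition X > 2650 is irrelevant.
P(X > 3440) = e^(−1.376) ≈ 0.253.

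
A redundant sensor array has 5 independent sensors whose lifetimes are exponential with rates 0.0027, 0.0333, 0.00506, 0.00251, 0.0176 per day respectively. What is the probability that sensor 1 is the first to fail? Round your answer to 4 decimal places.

The time to first failure is exponential with rate Σλ = 0.0027 + 0.0333 + 0.00506 + 0.00251 + 0.0176 = 0.06117.
P(sensor 1 first) = λ_1/Σλ = 0.0027/0.06117 ≈ 0.0441.

0.0441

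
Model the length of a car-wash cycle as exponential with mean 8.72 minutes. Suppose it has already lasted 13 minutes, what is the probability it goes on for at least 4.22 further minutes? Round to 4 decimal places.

The rate is λ = 1/8.72 = 0.114679 per minute.
By the memoryless property, P(X > 13+4.22 | X > 13) = P(X > 4.22).
P(X > 4.22) = e^(−0.48394) ≈ 0.6163.

0.6163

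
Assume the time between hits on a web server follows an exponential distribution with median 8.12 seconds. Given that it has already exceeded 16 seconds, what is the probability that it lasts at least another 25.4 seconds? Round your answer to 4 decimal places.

0.1144

For an exponential, median = ln(2)/λ, so λ = ln 2 / 8.12 = 0.085363 per second.
P(X > s+t | X > s) = e^(−λ(s+t))/e^(−λs) = e^(−λt), independent of s = 16.
P(X > 25.4) = e^(−2.1682) ≈ 0.1144.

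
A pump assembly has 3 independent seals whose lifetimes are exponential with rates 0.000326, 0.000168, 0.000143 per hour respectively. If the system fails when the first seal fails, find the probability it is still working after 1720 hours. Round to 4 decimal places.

0.3343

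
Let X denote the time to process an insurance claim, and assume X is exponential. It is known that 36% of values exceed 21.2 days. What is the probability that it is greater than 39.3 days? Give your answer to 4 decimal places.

e^(−λ·21.2) = 0.36 ⇒ λ = −ln(0.36)/21.2 = 0.0481911.
P(X > 39.3) = e^(−0.0481911·39.3) = e^(−1.8939) ≈ 0.1505.

0.1505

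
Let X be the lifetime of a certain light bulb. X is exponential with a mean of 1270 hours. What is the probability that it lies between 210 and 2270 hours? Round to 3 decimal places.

The rate is λ = 1/1270 = 0.000787402 per hour.
P(210 < X < 2270) = e^(−λ·210) − e^(−λ·2270) = 0.84759 − 0.16739 ≈ 0.680.

0.680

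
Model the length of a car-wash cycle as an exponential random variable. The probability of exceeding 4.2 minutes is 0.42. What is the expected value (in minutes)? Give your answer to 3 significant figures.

e^(−λ·4.2) = 0.42 ⇒ λ = −ln(0.42)/4.2 = 0.206548.
Mean = 1/λ = 4.8415 minutes.

4.84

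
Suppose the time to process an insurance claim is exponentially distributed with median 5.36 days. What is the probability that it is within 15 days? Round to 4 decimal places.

For an exponential, median = ln(2)/λ, so λ = ln 2 / 5.36 = 0.129319 per day.
P(X ≤ 15) = 1 − e^(−λ·15) = 1 − e^(−1.9398) ≈ 0.8563.

0.8563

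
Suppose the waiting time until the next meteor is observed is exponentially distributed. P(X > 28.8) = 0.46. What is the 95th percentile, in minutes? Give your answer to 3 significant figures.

111

e^(−λ·28.8) = 0.46 ⇒ λ = −ln(0.46)/28.8 = 0.0269628.
95th percentile: 1 − e^(−λt) = 0.95, t = −ln(0.05)/λ = 111.106 minutes.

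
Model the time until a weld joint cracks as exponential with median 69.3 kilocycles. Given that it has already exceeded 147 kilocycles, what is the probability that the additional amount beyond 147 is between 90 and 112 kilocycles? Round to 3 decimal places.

0.080

For an exponential, median = ln(2)/λ, so λ = ln 2 / 69.3 = 0.0100021 per kilocycle.
Memoryless: the residual past 147 is again Exp(λ).
P(90 < residual < 112) = e^(−λ·90) − e^(−λ·112) = 0.40649 − 0.32620 ≈ 0.080.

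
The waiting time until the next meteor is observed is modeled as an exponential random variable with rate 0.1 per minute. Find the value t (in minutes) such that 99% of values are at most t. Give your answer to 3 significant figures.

46.1

Set 1 − e^(−λt) = 0.99, so t = −ln(0.01)/λ = 4.6052/0.1 ≈ 46.0517 minutes.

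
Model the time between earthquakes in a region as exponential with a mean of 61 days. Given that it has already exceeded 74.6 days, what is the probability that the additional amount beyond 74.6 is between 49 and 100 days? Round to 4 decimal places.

The rate is λ = 1/61 = 0.0163934 per day.
Memoryless: the residual past 74.6 is again Exp(λ).
P(49 < residual < 100) = e^(−λ·49) − e^(−λ·100) = 0.44786 − 0.19411 ≈ 0.2538.

0.2538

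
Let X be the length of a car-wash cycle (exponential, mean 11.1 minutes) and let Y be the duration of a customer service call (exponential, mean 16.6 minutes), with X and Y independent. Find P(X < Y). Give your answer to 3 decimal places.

0.599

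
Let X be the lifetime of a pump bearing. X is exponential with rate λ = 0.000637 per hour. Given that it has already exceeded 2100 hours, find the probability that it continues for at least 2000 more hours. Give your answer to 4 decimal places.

The exponential is memoryless, so the remaining time is again Exp(λ): the condition X > 2100 is irrelevant.
P(X > 2000) = e^(−1.274) ≈ 0.2797.

0.2797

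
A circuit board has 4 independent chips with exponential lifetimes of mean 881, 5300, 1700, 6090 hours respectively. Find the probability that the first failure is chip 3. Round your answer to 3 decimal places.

Rates: λ_i = 1/mean_i → 0.00113507, 0.000188679, 0.000588235, 0.000164204; Σλ = 0.00207619.
P(chip 3 first) = λ_3/Σλ = 0.000588235/0.00207619 ≈ 0.283.

0.283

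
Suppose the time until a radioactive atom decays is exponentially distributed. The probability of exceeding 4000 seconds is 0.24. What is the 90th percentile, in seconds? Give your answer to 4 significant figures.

6454

e^(−λ·4000) = 0.24 ⇒ λ = −ln(0.24)/4000 = 0.000356779.
90th percentile: 1 − e^(−λt) = 0.9, t = −ln(0.1)/λ = 6453.81 seconds.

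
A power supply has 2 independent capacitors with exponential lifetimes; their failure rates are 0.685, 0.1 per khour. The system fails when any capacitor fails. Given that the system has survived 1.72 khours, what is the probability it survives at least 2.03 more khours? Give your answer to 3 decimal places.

0.203

Time to first failure ~ Exp(Σλ) with Σλ = 0.785.
By memorylessness, P(T > 1.72+2.03 | T > 1.72) = P(T > 2.03) = e^(−0.785·2.03) ≈ 0.203.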